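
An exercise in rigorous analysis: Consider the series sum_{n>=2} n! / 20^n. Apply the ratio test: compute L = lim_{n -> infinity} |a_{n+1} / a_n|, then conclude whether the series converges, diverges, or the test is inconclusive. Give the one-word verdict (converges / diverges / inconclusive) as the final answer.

Let a_n denote the general term. Form the ratio a_{n+1}/a_n and simplify:
a_{n+1}/a_n = n/20 + 1/20
Take the limit as n -> infinity: L = infinity.
Since L = infinity > 1 (or L = infinity), the ratio test implies the series diverges.

diverges


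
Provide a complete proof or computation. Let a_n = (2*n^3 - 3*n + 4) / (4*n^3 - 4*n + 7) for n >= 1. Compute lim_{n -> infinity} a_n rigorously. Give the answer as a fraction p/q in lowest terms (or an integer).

Divide numerator and denominator by n^3, the highest power:
numerator / n^3 = 2 - 3/n^2 + 4/n^3
denominator / n^3 = 4 - 4/n^2 + 7/n^3
As n -> infinity, all terms of the form c/n^k (k >= 1) tend to 0.
So numerator / n^3 -> 2 and denominator / n^3 -> 4.
Therefore lim a_n = 1/2.

1/2


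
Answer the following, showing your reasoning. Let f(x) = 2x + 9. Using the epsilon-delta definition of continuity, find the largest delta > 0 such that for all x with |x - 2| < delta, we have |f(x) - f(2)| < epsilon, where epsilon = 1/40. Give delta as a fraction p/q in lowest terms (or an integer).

We compute f(2) = 2*(2) + 9 = 13.
|f(x) - f(2)| = |2x + 9 - (13)| = |2(x - 2)| = 2|x - 2|.
We need 2|x - 2| < 1/40, i.e. |x - 2| < 1/40 / 2 = 1/80.
So any delta <= 1/80 works. Conversely, if delta > 1/80, then x = 2 + 1/80 satisfies |x - 2| = 1/80 < delta but |f(x) - f(2)| = 2 * 1/80 = 1/40, which is not < 1/40; so no larger delta works.
Hence the largest such delta is 1/80.

1/80


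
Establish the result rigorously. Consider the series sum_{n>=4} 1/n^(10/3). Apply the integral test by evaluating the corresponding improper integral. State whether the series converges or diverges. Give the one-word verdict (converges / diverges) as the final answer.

Let f(x) = x^(-10/3). Then f is positive, continuous, and decreasing on [4, infinity), so the integral test applies.
Compute the improper integral int_{4}^infinity f(x) dx:
  antiderivative F(x) = -3/(7*x^(7/3)).
  As x -> infinity, F(x) -> 0 (since p = 10/3 > 1).
  So int = F(infinity) - F(4) = 0 - (-3*2^(1/3)/224) = 3*2^(1/3)/224.
  Finite, so by the integral test, the series converges.

converges


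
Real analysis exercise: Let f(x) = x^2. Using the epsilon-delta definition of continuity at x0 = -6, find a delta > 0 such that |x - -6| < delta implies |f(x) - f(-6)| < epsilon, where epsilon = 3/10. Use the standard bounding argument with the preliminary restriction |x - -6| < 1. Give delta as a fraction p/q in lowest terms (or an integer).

Factor: |x^2 - (-6)^2| = |x - -6| * |x + -6|.
Impose |x - -6| < 1 first. Then |x + -6| = |(x - -6) + 2*(-6)| <= |x - -6| + 2*|-6| < 1 + 12 = 13.
So |x^2 - (-6)^2| < delta * 13.
We need delta * 13 <= 3/10, i.e. delta <= 3/10/13 = 3/130.
Since 3/130 < 1, this is tighter than 1; take delta = 3/130.
So delta = 3/130 works.

3/130


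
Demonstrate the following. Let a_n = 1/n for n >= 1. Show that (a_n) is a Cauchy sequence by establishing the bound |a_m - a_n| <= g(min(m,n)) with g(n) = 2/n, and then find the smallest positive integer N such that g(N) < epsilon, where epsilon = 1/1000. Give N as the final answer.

For any m, n >= 1, by the triangle inequality:
|a_m - a_n| = |1/m - 1/n| <= 1/m + 1/n <= 2/min(m,n).
So g(n) = 2/n bounds the Cauchy difference. Since g(n) -> 0, (a_n) is Cauchy.
Now solve g(N) < 1/1000: 2/N < 1/1000 <=> N > 2 / (1/1000) = 2000.
The smallest integer strictly greater than 2000 is N = 2001.
Check: g(2001) = 2/2001 = 2/2001 < 1/1000; g(2000) = 1/1000 >= 1/1000. So N = 2001.

2001


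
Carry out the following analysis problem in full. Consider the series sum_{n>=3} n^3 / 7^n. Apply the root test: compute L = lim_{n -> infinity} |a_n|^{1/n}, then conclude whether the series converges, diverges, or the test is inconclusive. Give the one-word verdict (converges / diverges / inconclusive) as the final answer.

Let a_n denote the general term. Form |a_n|^(1/n) and simplify:
|a_n|^(1/n) = n^(3/n)/7
Take the limit as n -> infinity: L = 1/7.
Since L = 1/7 < 1, the root test implies convergence.

converges


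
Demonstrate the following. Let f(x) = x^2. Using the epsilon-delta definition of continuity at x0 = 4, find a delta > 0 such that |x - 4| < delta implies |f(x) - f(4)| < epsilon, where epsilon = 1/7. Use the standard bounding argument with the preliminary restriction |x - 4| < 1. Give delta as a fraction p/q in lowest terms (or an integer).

Factor: |x^2 - (4)^2| = |x - 4| * |x + 4|.
Impose |x - 4| < 1 first. Then |x + 4| = |(x - 4) + 2*(4)| <= |x - 4| + 2*|4| < 1 + 8 = 9.
So |x^2 - (4)^2| < delta * 9.
We need delta * 9 <= 1/7, i.e. delta <= 1/7/9 = 1/63.
Since 1/63 < 1, this is tighter than 1; take delta = 1/63.
So delta = 1/63 works.

1/63


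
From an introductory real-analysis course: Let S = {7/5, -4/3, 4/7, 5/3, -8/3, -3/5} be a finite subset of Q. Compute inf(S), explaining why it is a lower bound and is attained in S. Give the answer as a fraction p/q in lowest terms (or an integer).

S is finite, so inf(S) = min(S).
Sorted increasing:
-8/3, -4/3, -3/5, 4/7, 7/5, 5/3
The extremum is -8/3.
For every x in S, x >= -8/3. And -8/3 is in S, so it is attained.
Therefore inf(S) = -8/3.

-8/3


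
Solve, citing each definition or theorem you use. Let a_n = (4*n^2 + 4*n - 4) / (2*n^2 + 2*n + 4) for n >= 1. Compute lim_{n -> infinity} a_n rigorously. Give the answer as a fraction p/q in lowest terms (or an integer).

Divide numerator and denominator by n^2, the highest power:
numerator / n^2 = 4 + 4/n - 4/n^2
denominator / n^2 = 2 + 2/n + 4/n^2
As n -> infinity, all terms of the form c/n^k (k >= 1) tend to 0.
So numerator / n^2 -> 4 and denominator / n^2 -> 2.
Therefore lim a_n = 2.

2


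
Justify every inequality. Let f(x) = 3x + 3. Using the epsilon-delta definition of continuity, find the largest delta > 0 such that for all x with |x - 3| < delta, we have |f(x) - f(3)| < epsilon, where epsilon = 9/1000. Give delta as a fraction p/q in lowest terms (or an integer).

We compute f(3) = 3*(3) + 3 = 12.
|f(x) - f(3)| = |3x + 3 - (12)| = |3(x - 3)| = 3|x - 3|.
We need 3|x - 3| < 9/1000, i.e. |x - 3| < 9/1000 / 3 = 3/1000.
So any delta <= 3/1000 works. Conversely, if delta > 3/1000, then x = 3 + 3/1000 satisfies |x - 3| = 3/1000 < delta but |f(x) - f(3)| = 3 * 3/1000 = 9/1000, which is not < 9/1000; so no larger delta works.
Hence the largest such delta is 3/1000.

3/1000


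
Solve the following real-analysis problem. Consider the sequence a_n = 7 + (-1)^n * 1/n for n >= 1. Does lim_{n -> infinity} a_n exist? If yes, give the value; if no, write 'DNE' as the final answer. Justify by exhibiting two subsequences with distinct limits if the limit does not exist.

Examine the behaviour of a_n along subsequences.
Even-n subsequence a_{2k} = 7 + 1/(2k) -> 7. Odd-n subsequence a_{2k+1} = 7 - 1/(2k+1) -> 7. Both tend to 7, which suggests the limit is 7; verify directly.
|a_n - 7| = |(-1)^n * 1/n| = 1/n for every n >= 1.
Given epsilon > 0, choose a positive integer N > 1/epsilon. Then for all n >= N, |a_n - 7| = 1/n <= 1/N < epsilon.
So by the definition of the limit, lim a_n exists and equals 7.

7


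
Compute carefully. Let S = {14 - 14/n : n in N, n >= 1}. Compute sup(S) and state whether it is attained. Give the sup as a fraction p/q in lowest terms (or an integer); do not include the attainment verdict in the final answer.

Analysis:
- Values: 0, 7, 28/3, 21/2, ... strictly increasing.
- Minimum is 0 (n=1); inf = 0 (attained).
- 14 - 14/n -> 14 from below; sup = 14, not attained.
Conclusion: sup(S) = 14, not attained in S.

14


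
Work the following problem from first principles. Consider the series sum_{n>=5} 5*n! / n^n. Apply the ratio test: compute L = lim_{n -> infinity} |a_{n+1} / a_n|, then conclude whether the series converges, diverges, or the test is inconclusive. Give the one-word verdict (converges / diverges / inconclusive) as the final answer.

Let a_n denote the general term. Form the ratio a_{n+1}/a_n and simplify:
a_{n+1}/a_n = (n/(n + 1))^n
Take the limit as n -> infinity: L = exp(-1).
Since L = exp(-1) < 1, the ratio test implies the series converges.

converges


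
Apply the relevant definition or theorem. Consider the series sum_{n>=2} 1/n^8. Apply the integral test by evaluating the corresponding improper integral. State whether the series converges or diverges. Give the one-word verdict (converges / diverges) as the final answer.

Let f(x) = x^(-8). Then f is positive, continuous, and decreasing on [2, infinity), so the integral test applies.
Compute the improper integral int_{2}^infinity f(x) dx:
  antiderivative F(x) = -1/(7*x^7).
  As x -> infinity, F(x) -> 0 (since p = 8 > 1).
  So int = F(infinity) - F(2) = 0 - (-1/896) = 1/896.
  Finite, so by the integral test, the series converges.

converges


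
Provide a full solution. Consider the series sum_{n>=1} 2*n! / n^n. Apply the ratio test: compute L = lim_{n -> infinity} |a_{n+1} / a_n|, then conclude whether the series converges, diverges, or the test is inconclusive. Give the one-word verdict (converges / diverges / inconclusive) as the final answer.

Let a_n denote the general term. Form the ratio a_{n+1}/a_n and simplify:
a_{n+1}/a_n = (n/(n + 1))^n
Take the limit as n -> infinity: L = exp(-1).
Since L = exp(-1) < 1, the ratio test implies the series converges.

converges


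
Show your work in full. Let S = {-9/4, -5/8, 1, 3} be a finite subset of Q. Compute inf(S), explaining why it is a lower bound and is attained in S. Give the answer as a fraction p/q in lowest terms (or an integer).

S is finite, so inf(S) = min(S).
Sorted increasing:
-9/4, -5/8, 1, 3
The extremum is -9/4.
For every x in S, x >= -9/4. And -9/4 is in S, so it is attained.
Therefore inf(S) = -9/4.

-9/4


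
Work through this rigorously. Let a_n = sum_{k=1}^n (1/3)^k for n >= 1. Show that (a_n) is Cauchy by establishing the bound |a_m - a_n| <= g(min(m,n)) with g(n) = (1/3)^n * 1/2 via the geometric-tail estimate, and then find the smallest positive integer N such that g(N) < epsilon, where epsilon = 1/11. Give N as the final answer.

For m > n >= 1: |a_m - a_n| = sum_{k=n+1}^m (1/3)^k < sum_{k=n+1}^infinity (1/3)^k = (1/3)^(n+1) / (1 - 1/3) = (1/3)^n * (1/3) * (3/2) = (1/3)^n * 1/2.
So g(n) = (1/3)^n / 2. Since g(n) -> 0, (a_n) is Cauchy.
Now solve g(N) < 1/11: (1/3)^N / 2 < 1/11 <=> 3^N > 1 / (2 * 1/11) = 11/2.
Check powers of 3: 3^1 = 3 <= 11/2, 3^2 = 9 > 11/2.
So the smallest such N is 2. Check: g(2) = 1/(2 * 9) = 1/18 < 1/11.

2


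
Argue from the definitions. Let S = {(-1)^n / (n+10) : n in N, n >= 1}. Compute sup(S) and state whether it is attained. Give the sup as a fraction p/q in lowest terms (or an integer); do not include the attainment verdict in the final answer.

Analysis:
- Values: -1/11, 1/12, -1/13, 1/14, -1/15, ...
- Positive terms (even n): 1/(2+10), 1/(4+10), ... decreasing -> max = 1/12 (n=2).
- Negative terms (odd n): -1/(1+10), -1/(3+10), ... increasing -> min = -1/11 (n=1).
- So sup = 1/12 (attained at n=2); inf = -1/11 (attained at n=1).
Conclusion: sup(S) = 1/12, attained in S.

1/12


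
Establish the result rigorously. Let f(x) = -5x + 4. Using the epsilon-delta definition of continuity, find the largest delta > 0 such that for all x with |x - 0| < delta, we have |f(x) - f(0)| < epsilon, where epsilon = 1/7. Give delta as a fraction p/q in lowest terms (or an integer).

We compute f(0) = -5*(0) + 4 = 4.
|f(x) - f(0)| = |-5x + 4 - (4)| = |-5(x - 0)| = 5|x - 0|.
We need 5|x - 0| < 1/7, i.e. |x - 0| < 1/7 / 5 = 1/35.
So any delta <= 1/35 works. Conversely, if delta > 1/35, then x = 0 + 1/35 satisfies |x - 0| = 1/35 < delta but |f(x) - f(0)| = 5 * 1/35 = 1/7, which is not < 1/7; so no larger delta works.
Hence the largest such delta is 1/35.

1/35


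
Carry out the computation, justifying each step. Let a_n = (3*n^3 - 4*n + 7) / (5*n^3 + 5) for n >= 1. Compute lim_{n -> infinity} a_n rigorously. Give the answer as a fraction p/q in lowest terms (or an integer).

Divide numerator and denominator by n^3, the highest power:
numerator / n^3 = 3 - 4/n^2 + 7/n^3
denominator / n^3 = 5 + 5/n^3
As n -> infinity, all terms of the form c/n^k (k >= 1) tend to 0.
So numerator / n^3 -> 3 and denominator / n^3 -> 5.
Therefore lim a_n = 3/5.

3/5


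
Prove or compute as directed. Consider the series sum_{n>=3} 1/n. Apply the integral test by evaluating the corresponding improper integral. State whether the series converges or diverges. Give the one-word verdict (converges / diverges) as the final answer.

Let f(x) = 1/x. Then f is positive, continuous, and decreasing on [3, infinity), so the integral test applies.
Compute the improper integral int_{3}^infinity f(x) dx:
  antiderivative F(x) = log(x).
  As x -> infinity, log(x) -> infinity.
  So int = infinity - log(3) = infinity. By the integral test, the series diverges.

diverges


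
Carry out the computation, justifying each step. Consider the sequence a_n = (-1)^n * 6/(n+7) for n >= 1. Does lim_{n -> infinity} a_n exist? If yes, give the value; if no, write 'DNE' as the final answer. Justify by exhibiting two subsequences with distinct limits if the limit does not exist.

Examine the behaviour of a_n along subsequences.
Even-n subsequence a_{2k} = 6/(2k+7) -> 0. Odd-n subsequence a_{2k+1} = -6/(2k+8) -> 0. Both tend to 0, which suggests the limit is 0; verify directly.
|a_n - 0| = 6/(n+7) < 6/n for every n >= 1.
Given epsilon > 0, choose a positive integer N > 6/epsilon. Then for all n >= N, |a_n| < 6/n <= 6/N < epsilon.
So by the definition of the limit, lim a_n exists and equals 0.

0


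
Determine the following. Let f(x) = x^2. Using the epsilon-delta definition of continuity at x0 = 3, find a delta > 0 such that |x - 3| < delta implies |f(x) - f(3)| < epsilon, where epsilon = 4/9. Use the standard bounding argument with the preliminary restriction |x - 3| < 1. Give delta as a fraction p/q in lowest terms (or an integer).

Factor: |x^2 - (3)^2| = |x - 3| * |x + 3|.
Impose |x - 3| < 1 first. Then |x + 3| = |(x - 3) + 2*(3)| <= |x - 3| + 2*|3| < 1 + 6 = 7.
So |x^2 - (3)^2| < delta * 7.
We need delta * 7 <= 4/9, i.e. delta <= 4/9/7 = 4/63.
Since 4/63 < 1, this is tighter than 1; take delta = 4/63.
So delta = 4/63 works.

4/63


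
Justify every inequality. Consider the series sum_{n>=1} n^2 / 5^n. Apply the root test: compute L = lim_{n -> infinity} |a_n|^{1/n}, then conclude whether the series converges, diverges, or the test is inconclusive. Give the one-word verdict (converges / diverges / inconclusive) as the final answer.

Let a_n denote the general term. Form |a_n|^(1/n) and simplify:
|a_n|^(1/n) = n^(2/n)/5
Take the limit as n -> infinity: L = 1/5.
Since L = 1/5 < 1, the root test implies convergence.

converges


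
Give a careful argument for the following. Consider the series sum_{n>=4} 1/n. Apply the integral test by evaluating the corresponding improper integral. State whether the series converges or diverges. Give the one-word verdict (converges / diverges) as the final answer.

Let f(x) = 1/x. Then f is positive, continuous, and decreasing on [4, infinity), so the integral test applies.
Compute the improper integral int_{4}^infinity f(x) dx:
  antiderivative F(x) = log(x).
  As x -> infinity, log(x) -> infinity.
  So int = infinity - log(4) = infinity. By the integral test, the series diverges.

diverges


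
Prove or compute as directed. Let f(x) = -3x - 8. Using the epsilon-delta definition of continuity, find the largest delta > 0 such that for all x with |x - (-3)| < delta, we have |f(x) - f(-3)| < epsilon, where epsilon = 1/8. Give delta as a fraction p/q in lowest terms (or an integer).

We compute f(-3) = -3*(-3) - 8 = 1.
|f(x) - f(-3)| = |-3x - 8 - (1)| = |-3(x - (-3))| = 3|x - (-3)|.
We need 3|x - (-3)| < 1/8, i.e. |x - (-3)| < 1/8 / 3 = 1/24.
So any delta <= 1/24 works. Conversely, if delta > 1/24, then x = -3 + 1/24 satisfies |x - (-3)| = 1/24 < delta but |f(x) - f(-3)| = 3 * 1/24 = 1/8, which is not < 1/8; so no larger delta works.
Hence the largest such delta is 1/24.

1/24


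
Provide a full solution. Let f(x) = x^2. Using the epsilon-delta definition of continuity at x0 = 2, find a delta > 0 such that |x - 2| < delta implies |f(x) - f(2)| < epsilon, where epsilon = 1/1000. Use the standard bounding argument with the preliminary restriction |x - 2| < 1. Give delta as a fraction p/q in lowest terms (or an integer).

Factor: |x^2 - (2)^2| = |x - 2| * |x + 2|.
Impose |x - 2| < 1 first. Then |x + 2| = |(x - 2) + 2*(2)| <= |x - 2| + 2*|2| < 1 + 4 = 5.
So |x^2 - (2)^2| < delta * 5.
We need delta * 5 <= 1/1000, i.e. delta <= 1/1000/5 = 1/5000.
Since 1/5000 < 1, this is tighter than 1; take delta = 1/5000.
So delta = 1/5000 works.

1/5000


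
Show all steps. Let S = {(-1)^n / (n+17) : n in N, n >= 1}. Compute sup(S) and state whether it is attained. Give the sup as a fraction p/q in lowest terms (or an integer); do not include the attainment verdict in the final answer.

Analysis:
- Values: -1/18, 1/19, -1/20, 1/21, -1/22, ...
- Positive terms (even n): 1/(2+17), 1/(4+17), ... decreasing -> max = 1/19 (n=2).
- Negative terms (odd n): -1/(1+17), -1/(3+17), ... increasing -> min = -1/18 (n=1).
- So sup = 1/19 (attained at n=2); inf = -1/18 (attained at n=1).
Conclusion: sup(S) = 1/19, attained in S.

1/19


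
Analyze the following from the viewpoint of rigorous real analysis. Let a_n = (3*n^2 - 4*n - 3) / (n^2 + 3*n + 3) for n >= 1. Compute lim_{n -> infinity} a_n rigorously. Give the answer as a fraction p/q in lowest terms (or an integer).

Divide numerator and denominator by n^2, the highest power:
numerator / n^2 = 3 - 4/n - 3/n^2
denominator / n^2 = 1 + 3/n + 3/n^2
As n -> infinity, all terms of the form c/n^k (k >= 1) tend to 0.
So numerator / n^2 -> 3 and denominator / n^2 -> 1.
Therefore lim a_n = 3.

3


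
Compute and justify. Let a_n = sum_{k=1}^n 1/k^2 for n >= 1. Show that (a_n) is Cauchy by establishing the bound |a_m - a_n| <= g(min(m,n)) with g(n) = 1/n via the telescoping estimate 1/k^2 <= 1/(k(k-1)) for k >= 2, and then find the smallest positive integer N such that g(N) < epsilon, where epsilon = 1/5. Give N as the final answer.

For m > n >= 1: |a_m - a_n| = sum_{k=n+1}^m 1/k^2.
Use 1/k^2 <= 1/(k(k-1)) = 1/(k-1) - 1/k for k >= 2:
sum_{k=n+1}^m 1/k^2 <= sum_{k=n+1}^m (1/(k-1) - 1/k) = 1/n - 1/m <= 1/n.
By symmetry the same bound holds with n,m swapped, so |a_m - a_n| <= 1/min(m,n) = g(min(m,n)). Since g(n) -> 0, (a_n) is Cauchy.
Now solve g(N) < 1/5: 1/N < 1/5 <=> N > 1/(1/5) = 5.
The smallest integer strictly greater than 5 is N = 6.
Check: g(6) = 1/6 < 1/5; g(5) = 1/5 >= 1/5. So N = 6.

6


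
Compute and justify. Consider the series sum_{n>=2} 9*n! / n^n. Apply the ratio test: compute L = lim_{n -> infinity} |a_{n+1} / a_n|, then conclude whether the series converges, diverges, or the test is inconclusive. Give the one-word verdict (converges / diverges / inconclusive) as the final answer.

Let a_n denote the general term. Form the ratio a_{n+1}/a_n and simplify:
a_{n+1}/a_n = (n/(n + 1))^n
Take the limit as n -> infinity: L = exp(-1).
Since L = exp(-1) < 1, the ratio test implies the series converges.

converges


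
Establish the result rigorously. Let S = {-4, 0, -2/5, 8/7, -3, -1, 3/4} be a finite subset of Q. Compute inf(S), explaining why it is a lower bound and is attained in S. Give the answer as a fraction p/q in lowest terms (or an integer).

S is finite, so inf(S) = min(S).
Sorted increasing:
-4, -3, -1, -2/5, 0, 3/4, 8/7
The extremum is -4.
For every x in S, x >= -4. And -4 is in S, so it is attained.
Therefore inf(S) = -4.

-4


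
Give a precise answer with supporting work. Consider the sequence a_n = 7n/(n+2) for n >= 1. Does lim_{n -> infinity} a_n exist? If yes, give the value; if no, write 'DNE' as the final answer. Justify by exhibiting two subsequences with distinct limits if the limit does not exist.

Examine the behaviour of a_n along subsequences.
Even-n subsequence a_{2k} = 7(2k)/(2k+2) -> 7. Odd-n subsequence a_{2k+1} = 7(2k+1)/(2k+3) -> 7. Both tend to 7, which suggests the limit is 7; verify directly.
|a_n - 7| = |7n - 7(n+2)| / (n+2) = 14/(n+2) < 14/n for every n >= 1.
Given epsilon > 0, choose a positive integer N > 14/epsilon. Then for all n >= N, |a_n - 7| < 14/n <= 14/N < epsilon.
So by the definition of the limit, lim a_n exists and equals 7.

7


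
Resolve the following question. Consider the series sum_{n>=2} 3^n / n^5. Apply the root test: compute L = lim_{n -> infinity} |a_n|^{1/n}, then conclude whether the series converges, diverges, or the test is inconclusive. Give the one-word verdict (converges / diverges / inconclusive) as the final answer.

Let a_n denote the general term. Form |a_n|^(1/n) and simplify:
|a_n|^(1/n) = 3/n^(5/n)
Take the limit as n -> infinity: L = 3.
Since L = 3 > 1, the root test implies divergence.

diverges


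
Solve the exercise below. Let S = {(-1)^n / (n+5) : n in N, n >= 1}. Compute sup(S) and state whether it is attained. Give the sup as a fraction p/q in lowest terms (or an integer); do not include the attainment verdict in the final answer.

Analysis:
- Values: -1/6, 1/7, -1/8, 1/9, -1/10, ...
- Positive terms (even n): 1/(2+5), 1/(4+5), ... decreasing -> max = 1/7 (n=2).
- Negative terms (odd n): -1/(1+5), -1/(3+5), ... increasing -> min = -1/6 (n=1).
- So sup = 1/7 (attained at n=2); inf = -1/6 (attained at n=1).
Conclusion: sup(S) = 1/7, attained in S.

1/7


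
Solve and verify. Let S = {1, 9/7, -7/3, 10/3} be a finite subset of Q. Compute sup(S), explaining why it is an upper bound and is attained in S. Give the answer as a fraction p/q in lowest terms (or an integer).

S is finite, so sup(S) = max(S).
Sorted decreasing:
10/3, 9/7, 1, -7/3
The extremum is 10/3.
For every x in S, x <= 10/3. And 10/3 is in S, so it is attained.
Therefore sup(S) = 10/3.

10/3


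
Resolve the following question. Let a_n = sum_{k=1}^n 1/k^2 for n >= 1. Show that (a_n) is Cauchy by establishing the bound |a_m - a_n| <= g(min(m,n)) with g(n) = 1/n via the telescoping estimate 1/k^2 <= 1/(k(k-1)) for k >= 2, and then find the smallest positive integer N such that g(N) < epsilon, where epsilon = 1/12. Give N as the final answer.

For m > n >= 1: |a_m - a_n| = sum_{k=n+1}^m 1/k^2.
Use 1/k^2 <= 1/(k(k-1)) = 1/(k-1) - 1/k for k >= 2:
sum_{k=n+1}^m 1/k^2 <= sum_{k=n+1}^m (1/(k-1) - 1/k) = 1/n - 1/m <= 1/n.
By symmetry the same bound holds with n,m swapped, so |a_m - a_n| <= 1/min(m,n) = g(min(m,n)). Since g(n) -> 0, (a_n) is Cauchy.
Now solve g(N) < 1/12: 1/N < 1/12 <=> N > 1/(1/12) = 12.
The smallest integer strictly greater than 12 is N = 13.
Check: g(13) = 1/13 < 1/12; g(12) = 1/12 >= 1/12. So N = 13.

13


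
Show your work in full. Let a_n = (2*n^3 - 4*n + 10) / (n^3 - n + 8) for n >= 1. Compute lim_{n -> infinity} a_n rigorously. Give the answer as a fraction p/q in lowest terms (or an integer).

Divide numerator and denominator by n^3, the highest power:
numerator / n^3 = 2 - 4/n^2 + 10/n^3
denominator / n^3 = 1 - 1/n^2 + 8/n^3
As n -> infinity, all terms of the form c/n^k (k >= 1) tend to 0.
So numerator / n^3 -> 2 and denominator / n^3 -> 1.
Therefore lim a_n = 2.

2


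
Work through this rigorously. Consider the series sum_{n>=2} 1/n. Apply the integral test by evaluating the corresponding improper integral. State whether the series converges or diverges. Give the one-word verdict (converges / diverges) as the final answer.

Let f(x) = 1/x. Then f is positive, continuous, and decreasing on [2, infinity), so the integral test applies.
Compute the improper integral int_{2}^infinity f(x) dx:
  antiderivative F(x) = log(x).
  As x -> infinity, log(x) -> infinity.
  So int = infinity - log(2) = infinity. By the integral test, the series diverges.

diverges


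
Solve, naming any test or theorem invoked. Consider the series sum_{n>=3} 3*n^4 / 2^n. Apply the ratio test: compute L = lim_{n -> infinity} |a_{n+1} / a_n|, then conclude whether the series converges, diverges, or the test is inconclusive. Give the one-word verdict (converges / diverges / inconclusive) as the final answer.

Let a_n denote the general term. Form the ratio a_{n+1}/a_n and simplify:
a_{n+1}/a_n = (n + 1)^4/(2*n^4)
Take the limit as n -> infinity: L = 1/2.
Since L = 1/2 < 1, the ratio test implies the series converges.

converges


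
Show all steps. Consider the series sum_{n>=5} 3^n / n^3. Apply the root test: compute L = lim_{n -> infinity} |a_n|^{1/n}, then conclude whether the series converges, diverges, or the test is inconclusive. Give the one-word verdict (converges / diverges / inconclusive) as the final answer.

Let a_n denote the general term. Form |a_n|^(1/n) and simplify:
|a_n|^(1/n) = 3/n^(3/n)
Take the limit as n -> infinity: L = 3.
Since L = 3 > 1, the root test implies divergence.

diverges


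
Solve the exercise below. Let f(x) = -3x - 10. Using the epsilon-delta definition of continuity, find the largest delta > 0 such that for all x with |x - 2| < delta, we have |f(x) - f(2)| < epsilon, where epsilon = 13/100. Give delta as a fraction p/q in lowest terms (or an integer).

We compute f(2) = -3*(2) - 10 = -16.
|f(x) - f(2)| = |-3x - 10 - (-16)| = |-3(x - 2)| = 3|x - 2|.
We need 3|x - 2| < 13/100, i.e. |x - 2| < 13/100 / 3 = 13/300.
So any delta <= 13/300 works. Conversely, if delta > 13/300, then x = 2 + 13/300 satisfies |x - 2| = 13/300 < delta but |f(x) - f(2)| = 3 * 13/300 = 13/100, which is not < 13/100; so no larger delta works.
Hence the largest such delta is 13/300.

13/300


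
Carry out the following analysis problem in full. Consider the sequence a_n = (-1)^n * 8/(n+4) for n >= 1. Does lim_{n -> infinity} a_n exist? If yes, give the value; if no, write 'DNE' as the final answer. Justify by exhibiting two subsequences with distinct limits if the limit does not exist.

Examine the behaviour of a_n along subsequences.
Even-n subsequence a_{2k} = 8/(2k+4) -> 0. Odd-n subsequence a_{2k+1} = -8/(2k+5) -> 0. Both tend to 0, which suggests the limit is 0; verify directly.
|a_n - 0| = 8/(n+4) < 8/n for every n >= 1.
Given epsilon > 0, choose a positive integer N > 8/epsilon. Then for all n >= N, |a_n| < 8/n <= 8/N < epsilon.
So by the definition of the limit, lim a_n exists and equals 0.

0


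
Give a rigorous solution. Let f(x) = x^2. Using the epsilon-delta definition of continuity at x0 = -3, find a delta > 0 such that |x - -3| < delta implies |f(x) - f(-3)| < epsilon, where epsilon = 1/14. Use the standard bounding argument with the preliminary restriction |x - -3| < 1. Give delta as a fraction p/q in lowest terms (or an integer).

Factor: |x^2 - (-3)^2| = |x - -3| * |x + -3|.
Impose |x - -3| < 1 first. Then |x + -3| = |(x - -3) + 2*(-3)| <= |x - -3| + 2*|-3| < 1 + 6 = 7.
So |x^2 - (-3)^2| < delta * 7.
We need delta * 7 <= 1/14, i.e. delta <= 1/14/7 = 1/98.
Since 1/98 < 1, this is tighter than 1; take delta = 1/98.
So delta = 1/98 works.

1/98


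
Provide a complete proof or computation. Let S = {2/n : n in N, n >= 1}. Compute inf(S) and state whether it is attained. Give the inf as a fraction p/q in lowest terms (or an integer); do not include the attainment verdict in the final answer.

Analysis:
- Values: 2, 1, 2/3, 1/2, ... strictly decreasing.
- The maximum is 2 (n=1); sup = 2 (attained).
- The set is bounded below by 0; 2/n -> 0 so 0 is the greatest lower bound.
- 0 is not in the set, so inf = 0 is not attained.
Conclusion: inf(S) = 0, not attained in S.

0


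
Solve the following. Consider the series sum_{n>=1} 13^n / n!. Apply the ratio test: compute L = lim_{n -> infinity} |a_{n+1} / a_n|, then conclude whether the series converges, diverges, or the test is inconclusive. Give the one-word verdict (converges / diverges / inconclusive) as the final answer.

Let a_n denote the general term. Form the ratio a_{n+1}/a_n and simplify:
a_{n+1}/a_n = 13/(n + 1)
Take the limit as n -> infinity: L = 0.
Since L = 0 < 1, the ratio test implies the series converges.

converges


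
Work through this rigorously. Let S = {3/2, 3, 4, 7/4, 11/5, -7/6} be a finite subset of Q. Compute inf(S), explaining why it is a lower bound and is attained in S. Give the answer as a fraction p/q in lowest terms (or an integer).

S is finite, so inf(S) = min(S).
Sorted increasing:
-7/6, 3/2, 7/4, 11/5, 3, 4
The extremum is -7/6.
For every x in S, x >= -7/6. And -7/6 is in S, so it is attained.
Therefore inf(S) = -7/6.

-7/6


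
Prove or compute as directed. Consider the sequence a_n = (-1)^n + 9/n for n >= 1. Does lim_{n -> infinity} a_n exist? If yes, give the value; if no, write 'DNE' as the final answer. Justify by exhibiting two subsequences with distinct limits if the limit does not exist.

Examine the behaviour of a_n along subsequences.
a_{2k} = 1 + 9/(2k) -> 1. a_{2k+1} = -1 + 9/(2k+1) -> -1.
Since these two subsequential limits are 1 and -1, distinct, the full sequence cannot converge (a convergent sequence has all subsequences tending to the same limit). So lim a_n does not exist.

DNE


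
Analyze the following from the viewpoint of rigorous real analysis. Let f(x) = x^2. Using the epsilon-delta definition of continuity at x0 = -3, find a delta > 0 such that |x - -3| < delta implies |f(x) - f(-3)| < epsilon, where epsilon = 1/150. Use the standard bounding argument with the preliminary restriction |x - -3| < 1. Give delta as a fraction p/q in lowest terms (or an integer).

Factor: |x^2 - (-3)^2| = |x - -3| * |x + -3|.
Impose |x - -3| < 1 first. Then |x + -3| = |(x - -3) + 2*(-3)| <= |x - -3| + 2*|-3| < 1 + 6 = 7.
So |x^2 - (-3)^2| < delta * 7.
We need delta * 7 <= 1/150, i.e. delta <= 1/150/7 = 1/1050.
Since 1/1050 < 1, this is tighter than 1; take delta = 1/1050.
So delta = 1/1050 works.

1/1050


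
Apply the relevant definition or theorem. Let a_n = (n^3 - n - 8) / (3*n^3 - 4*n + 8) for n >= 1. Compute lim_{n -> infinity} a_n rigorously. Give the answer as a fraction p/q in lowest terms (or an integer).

Divide numerator and denominator by n^3, the highest power:
numerator / n^3 = 1 - 1/n^2 - 8/n^3
denominator / n^3 = 3 - 4/n^2 + 8/n^3
As n -> infinity, all terms of the form c/n^k (k >= 1) tend to 0.
So numerator / n^3 -> 1 and denominator / n^3 -> 3.
Therefore lim a_n = 1/3.

1/3


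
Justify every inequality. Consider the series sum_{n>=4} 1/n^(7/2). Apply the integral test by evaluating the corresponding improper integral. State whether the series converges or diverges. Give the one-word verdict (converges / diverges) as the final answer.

Let f(x) = x^(-7/2). Then f is positive, continuous, and decreasing on [4, infinity), so the integral test applies.
Compute the improper integral int_{4}^infinity f(x) dx:
  antiderivative F(x) = -2/(5*x^(5/2)).
  As x -> infinity, F(x) -> 0 (since p = 7/2 > 1).
  So int = F(infinity) - F(4) = 0 - (-1/80) = 1/80.
  Finite, so by the integral test, the series converges.

converges


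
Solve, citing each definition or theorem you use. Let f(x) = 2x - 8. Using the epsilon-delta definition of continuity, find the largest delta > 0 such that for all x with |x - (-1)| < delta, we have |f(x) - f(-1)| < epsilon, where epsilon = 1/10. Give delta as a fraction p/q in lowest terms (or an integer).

We compute f(-1) = 2*(-1) - 8 = -10.
|f(x) - f(-1)| = |2x - 8 - (-10)| = |2(x - (-1))| = 2|x - (-1)|.
We need 2|x - (-1)| < 1/10, i.e. |x - (-1)| < 1/10 / 2 = 1/20.
So any delta <= 1/20 works. Conversely, if delta > 1/20, then x = -1 + 1/20 satisfies |x - (-1)| = 1/20 < delta but |f(x) - f(-1)| = 2 * 1/20 = 1/10, which is not < 1/10; so no larger delta works.
Hence the largest such delta is 1/20.

1/20


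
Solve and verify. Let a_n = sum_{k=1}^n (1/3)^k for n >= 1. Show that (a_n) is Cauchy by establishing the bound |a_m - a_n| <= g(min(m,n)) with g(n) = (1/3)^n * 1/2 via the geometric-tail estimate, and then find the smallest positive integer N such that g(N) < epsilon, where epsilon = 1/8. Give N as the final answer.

For m > n >= 1: |a_m - a_n| = sum_{k=n+1}^m (1/3)^k < sum_{k=n+1}^infinity (1/3)^k = (1/3)^(n+1) / (1 - 1/3) = (1/3)^n * (1/3) * (3/2) = (1/3)^n * 1/2.
So g(n) = (1/3)^n / 2. Since g(n) -> 0, (a_n) is Cauchy.
Now solve g(N) < 1/8: (1/3)^N / 2 < 1/8 <=> 3^N > 1 / (2 * 1/8) = 4.
Check powers of 3: 3^1 = 3 <= 4, 3^2 = 9 > 4.
So the smallest such N is 2. Check: g(2) = 1/(2 * 9) = 1/18 < 1/8.

2


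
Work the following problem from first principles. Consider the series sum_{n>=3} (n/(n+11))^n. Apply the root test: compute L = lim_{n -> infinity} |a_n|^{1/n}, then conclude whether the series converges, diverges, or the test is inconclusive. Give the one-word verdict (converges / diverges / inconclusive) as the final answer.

Let a_n denote the general term. Form |a_n|^(1/n) and simplify:
|a_n|^(1/n) = n/(n + 11)
Take the limit as n -> infinity: L = 1.
Since L = 1, the root test is inconclusive. (In fact a_n = (n/(n+11))^n -> e^(-11) != 0, so the nth-term test shows divergence; but the root test itself gives no conclusion.)

inconclusive


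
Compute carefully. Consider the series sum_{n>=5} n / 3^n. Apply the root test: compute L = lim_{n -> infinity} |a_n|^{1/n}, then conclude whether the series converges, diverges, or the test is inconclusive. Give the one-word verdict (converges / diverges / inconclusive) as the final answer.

Let a_n denote the general term. Form |a_n|^(1/n) and simplify:
|a_n|^(1/n) = n^(1/n)/3
Take the limit as n -> infinity: L = 1/3.
Since L = 1/3 < 1, the root test implies convergence.

converges


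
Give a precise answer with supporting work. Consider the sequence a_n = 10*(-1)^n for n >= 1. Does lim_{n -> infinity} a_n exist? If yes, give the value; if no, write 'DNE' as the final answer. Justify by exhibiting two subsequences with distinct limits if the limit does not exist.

Examine the behaviour of a_n along subsequences.
Even-n subsequence a_{2k} = 10 -> 10. Odd-n subsequence a_{2k+1} = -10 -> -10.
Since these two subsequential limits are 10 and -10, distinct, the full sequence cannot converge (a convergent sequence has all subsequences tending to the same limit). So lim a_n does not exist.

DNE


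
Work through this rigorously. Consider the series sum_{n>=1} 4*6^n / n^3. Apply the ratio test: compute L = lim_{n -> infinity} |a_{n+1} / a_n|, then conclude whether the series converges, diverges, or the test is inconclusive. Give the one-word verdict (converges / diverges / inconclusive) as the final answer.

Let a_n denote the general term. Form the ratio a_{n+1}/a_n and simplify:
a_{n+1}/a_n = 6*n^3/(n + 1)^3
Take the limit as n -> infinity: L = 6.
Since L = 6 > 1 (or L = infinity), the ratio test implies the series diverges.

diverges


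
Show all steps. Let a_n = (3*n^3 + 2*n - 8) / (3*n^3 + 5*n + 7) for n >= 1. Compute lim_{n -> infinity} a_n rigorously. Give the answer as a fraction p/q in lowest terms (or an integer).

Divide numerator and denominator by n^3, the highest power:
numerator / n^3 = 3 + 2/n^2 - 8/n^3
denominator / n^3 = 3 + 5/n^2 + 7/n^3
As n -> infinity, all terms of the form c/n^k (k >= 1) tend to 0.
So numerator / n^3 -> 3 and denominator / n^3 -> 3.
Therefore lim a_n = 1.

1


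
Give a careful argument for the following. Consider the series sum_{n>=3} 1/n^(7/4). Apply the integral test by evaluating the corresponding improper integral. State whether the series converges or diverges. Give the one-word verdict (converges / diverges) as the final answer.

Let f(x) = x^(-7/4). Then f is positive, continuous, and decreasing on [3, infinity), so the integral test applies.
Compute the improper integral int_{3}^infinity f(x) dx:
  antiderivative F(x) = -4/(3*x^(3/4)).
  As x -> infinity, F(x) -> 0 (since p = 7/4 > 1).
  So int = F(infinity) - F(3) = 0 - (-4*3^(1/4)/9) = 4*3^(1/4)/9.
  Finite, so by the integral test, the series converges.

converges


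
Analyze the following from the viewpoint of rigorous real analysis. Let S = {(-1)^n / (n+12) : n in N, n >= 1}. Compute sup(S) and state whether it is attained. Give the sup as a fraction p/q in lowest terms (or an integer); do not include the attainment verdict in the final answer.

Analysis:
- Values: -1/13, 1/14, -1/15, 1/16, -1/17, ...
- Positive terms (even n): 1/(2+12), 1/(4+12), ... decreasing -> max = 1/14 (n=2).
- Negative terms (odd n): -1/(1+12), -1/(3+12), ... increasing -> min = -1/13 (n=1).
- So sup = 1/14 (attained at n=2); inf = -1/13 (attained at n=1).
Conclusion: sup(S) = 1/14, attained in S.

1/14


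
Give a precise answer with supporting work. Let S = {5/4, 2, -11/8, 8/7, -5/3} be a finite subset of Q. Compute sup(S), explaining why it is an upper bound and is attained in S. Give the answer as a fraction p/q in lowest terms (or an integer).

S is finite, so sup(S) = max(S).
Sorted decreasing:
2, 5/4, 8/7, -11/8, -5/3
The extremum is 2.
For every x in S, x <= 2. And 2 is in S, so it is attained.
Therefore sup(S) = 2.

2


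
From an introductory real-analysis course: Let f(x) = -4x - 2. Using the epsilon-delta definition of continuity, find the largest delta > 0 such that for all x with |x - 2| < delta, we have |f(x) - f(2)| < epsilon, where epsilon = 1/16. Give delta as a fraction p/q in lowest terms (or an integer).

We compute f(2) = -4*(2) - 2 = -10.
|f(x) - f(2)| = |-4x - 2 - (-10)| = |-4(x - 2)| = 4|x - 2|.
We need 4|x - 2| < 1/16, i.e. |x - 2| < 1/16 / 4 = 1/64.
So any delta <= 1/64 works. Conversely, if delta > 1/64, then x = 2 + 1/64 satisfies |x - 2| = 1/64 < delta but |f(x) - f(2)| = 4 * 1/64 = 1/16, which is not < 1/16; so no larger delta works.
Hence the largest such delta is 1/64.

1/64


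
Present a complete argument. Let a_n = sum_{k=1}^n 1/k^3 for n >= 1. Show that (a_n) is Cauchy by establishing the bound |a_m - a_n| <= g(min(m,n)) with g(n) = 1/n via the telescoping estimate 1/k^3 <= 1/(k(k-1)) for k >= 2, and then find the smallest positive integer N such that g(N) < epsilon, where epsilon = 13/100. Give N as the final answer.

For m > n >= 1: |a_m - a_n| = sum_{k=n+1}^m 1/k^3.
Use 1/k^3 <= 1/(k(k-1)) = 1/(k-1) - 1/k for k >= 2 (which holds since k^3 >= k^2 >= k(k-1) for k >= 2):
sum_{k=n+1}^m 1/k^3 <= sum_{k=n+1}^m (1/(k-1) - 1/k) = 1/n - 1/m <= 1/n.
By symmetry the same bound holds with n,m swapped, so |a_m - a_n| <= 1/min(m,n) = g(min(m,n)). Since g(n) -> 0, (a_n) is Cauchy.
Now solve g(N) < 13/100: 1/N < 13/100 <=> N > 1/(13/100) = 100/13.
The smallest integer strictly greater than 100/13 is N = 8.
Check: g(8) = 1/8 < 13/100; g(7) = 1/7 >= 13/100. So N = 8.

8


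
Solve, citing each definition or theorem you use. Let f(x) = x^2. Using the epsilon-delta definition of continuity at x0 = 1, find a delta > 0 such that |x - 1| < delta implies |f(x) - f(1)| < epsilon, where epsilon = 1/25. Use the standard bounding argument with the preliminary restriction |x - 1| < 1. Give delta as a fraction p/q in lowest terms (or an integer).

Factor: |x^2 - (1)^2| = |x - 1| * |x + 1|.
Impose |x - 1| < 1 first. Then |x + 1| = |(x - 1) + 2*(1)| <= |x - 1| + 2*|1| < 1 + 2 = 3.
So |x^2 - (1)^2| < delta * 3.
We need delta * 3 <= 1/25, i.e. delta <= 1/25/3 = 1/75.
Since 1/75 < 1, this is tighter than 1; take delta = 1/75.
So delta = 1/75 works.

1/75


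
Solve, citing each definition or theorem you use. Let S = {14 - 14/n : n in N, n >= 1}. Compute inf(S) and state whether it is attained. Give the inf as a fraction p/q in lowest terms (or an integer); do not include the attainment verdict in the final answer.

Analysis:
- Values: 0, 7, 28/3, 21/2, ... strictly increasing.
- Minimum is 0 (n=1); inf = 0 (attained).
- 14 - 14/n -> 14 from below; sup = 14, not attained.
Conclusion: inf(S) = 0, attained in S.

0


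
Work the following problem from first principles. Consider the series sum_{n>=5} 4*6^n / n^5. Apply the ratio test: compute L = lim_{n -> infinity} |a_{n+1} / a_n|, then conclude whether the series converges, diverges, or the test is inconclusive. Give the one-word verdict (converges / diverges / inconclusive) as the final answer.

Let a_n denote the general term. Form the ratio a_{n+1}/a_n and simplify:
a_{n+1}/a_n = 6*n^5/(n + 1)^5
Take the limit as n -> infinity: L = 6.
Since L = 6 > 1 (or L = infinity), the ratio test implies the series diverges.

diverges
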